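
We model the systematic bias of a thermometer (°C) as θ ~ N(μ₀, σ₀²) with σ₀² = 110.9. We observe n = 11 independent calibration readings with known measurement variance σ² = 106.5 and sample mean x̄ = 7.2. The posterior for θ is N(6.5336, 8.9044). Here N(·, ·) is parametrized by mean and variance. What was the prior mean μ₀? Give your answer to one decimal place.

The posterior mean is a precision-weighted average: μ_n = (τ₀μ₀ + τ_data·x̄)/(τ₀+τ_data), with τ₀=1/σ₀² and τ_data=n/σ².
Here τ₀ = 1/110.9 = 0.009017 and τ_data = 11/106.5 = 0.103286, so τ_n = 0.112303.
Rearranging for μ₀: μ₀ = (μ_n·τ_n − τ_data·x̄)/τ₀ = (6.5336·0.112303 − 0.103286·7.2) / 0.009017 = -0.009916/0.009017 ≈ -1.1.

μ₀ = -1.1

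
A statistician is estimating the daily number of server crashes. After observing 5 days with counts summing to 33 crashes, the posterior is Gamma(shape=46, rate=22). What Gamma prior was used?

Gamma(shape=13, rate=17)

Gamma–Poisson conjugacy: posterior shape = α + Σxᵢ, posterior rate = β + n.
So α = 46 − 33 = 13 and β = 22 − 5 = 17.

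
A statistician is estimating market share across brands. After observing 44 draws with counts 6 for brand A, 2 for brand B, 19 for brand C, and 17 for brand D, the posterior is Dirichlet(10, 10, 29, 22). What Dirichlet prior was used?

Dirichlet(4, 8, 10, 5)

For a Dirichlet(α) prior with multinomial counts c, the posterior is Dirichlet(α + c) componentwise.
Subtract each count from the matching posterior parameter: 10−6=4, 10−2=8, 29−19=10, 22−17=5.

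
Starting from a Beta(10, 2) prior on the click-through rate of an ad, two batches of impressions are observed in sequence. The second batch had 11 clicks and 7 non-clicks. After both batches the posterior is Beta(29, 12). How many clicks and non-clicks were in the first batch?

Sequential conjugate updates are equivalent to a single update on the pooled data, so total successes = posterior α − prior α and total failures = posterior β − prior β.
Total across both batches: 29−10=19 clicks, 12−2=10 non-clicks.
Subtract the second batch: 19−11=8 clicks and 10−7=3 non-clicks.

8 clicks and 3 non-clicks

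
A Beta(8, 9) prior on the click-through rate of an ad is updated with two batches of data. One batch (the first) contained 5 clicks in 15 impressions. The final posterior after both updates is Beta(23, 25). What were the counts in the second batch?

10 clicks and 6 non-clicks

Sequential conjugate updates are equivalent to a single update on the pooled data, so total successes = posterior α − prior α and total failures = posterior β − prior β.
Total across both batches: 23−8=15 clicks, 25−9=16 non-clicks.
Subtract the first batch: 15−5=10 clicks and 16−10=6 non-clicks.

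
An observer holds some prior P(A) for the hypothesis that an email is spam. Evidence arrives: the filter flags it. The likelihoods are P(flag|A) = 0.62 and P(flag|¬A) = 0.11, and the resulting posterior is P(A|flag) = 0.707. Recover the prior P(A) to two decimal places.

P(A) = 0.30

In odds form, posterior odds = prior odds × likelihood ratio, so prior odds = posterior odds ÷ LR.
Posterior odds = 0.707/(1−0.707) = 2.4130. LR = 0.62/0.11 = 5.6364.
Prior odds = 2.4130/5.6364 = 0.4281, so P(A) = 0.4281/(1+0.4281) ≈ 0.30.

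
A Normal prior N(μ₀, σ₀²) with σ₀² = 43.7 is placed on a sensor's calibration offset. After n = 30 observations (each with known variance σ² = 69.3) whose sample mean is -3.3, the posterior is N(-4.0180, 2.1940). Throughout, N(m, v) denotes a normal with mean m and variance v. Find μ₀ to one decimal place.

μ₀ = -17.6

With known observation variance, the Normal–Normal posterior has precision τ_n = τ₀ + n/σ² and mean μ_n = (τ₀μ₀ + (n/σ²)x̄)/τ_n.
Here τ₀ = 1/43.7 = 0.022883 and τ_data = 30/69.3 = 0.432900, so τ_n = 0.455783.
Rearranging for μ₀: μ₀ = (μ_n·τ_n − τ_data·x̄)/τ₀ = (-4.0180·0.455783 − 0.432900·-3.3) / 0.022883 = -0.402766/0.022883 ≈ -17.6.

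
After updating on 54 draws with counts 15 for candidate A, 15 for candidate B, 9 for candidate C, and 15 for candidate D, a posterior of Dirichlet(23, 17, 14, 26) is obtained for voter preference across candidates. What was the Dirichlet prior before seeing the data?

Dirichlet(8, 2, 5, 11)

For a Dirichlet(α) prior with multinomial counts c, the posterior is Dirichlet(α + c) componentwise.
Subtract each count from the matching posterior parameter: 23−15=8, 17−15=2, 14−9=5, 26−15=11.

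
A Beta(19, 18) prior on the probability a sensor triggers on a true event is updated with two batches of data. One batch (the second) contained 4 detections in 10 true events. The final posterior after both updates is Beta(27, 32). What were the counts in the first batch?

Because Beta–binomial updating is additive in the counts, the combined data contributed (α_post−α_prior, β_post−β_prior) successes and failures.
Total across both batches: 27−19=8 detections, 32−18=14 misses.
Subtract the second batch: 8−4=4 detections and 14−6=8 misses.

4 detections and 8 misses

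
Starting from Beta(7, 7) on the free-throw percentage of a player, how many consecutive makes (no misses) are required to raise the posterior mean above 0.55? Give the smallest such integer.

k = 2

After k makes and 0 misses the posterior is Beta(7+k, 7), with mean (7+k)/(7+7+k).
Set (7+k)/(14+k) > 0.55 and solve: k > (0.55·14 − 7)/(1 − 0.55) = 1.556.
The smallest integer exceeding 1.556 is 2.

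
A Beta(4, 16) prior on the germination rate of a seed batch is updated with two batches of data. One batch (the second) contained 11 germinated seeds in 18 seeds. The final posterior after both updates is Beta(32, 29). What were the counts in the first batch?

Because Beta–binomial updating is additive in the counts, the combined data contributed (α_post−α_prior, β_post−β_prior) successes and failures.
Total across both batches: 32−4=28 germinated seeds, 29−16=13 non-germinating seeds.
Subtract the second batch: 28−11=17 germinated seeds and 13−7=6 non-germinating seeds.

17 germinated seeds and 6 non-germinating seeds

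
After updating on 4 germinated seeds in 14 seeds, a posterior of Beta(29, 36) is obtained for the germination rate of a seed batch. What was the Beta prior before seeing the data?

Beta(25, 26)

A Beta(α, β) prior with s successes and f failures in binomial data gives a Beta(α+s, β+f) posterior.
Subtract the data counts: 29−4=25, 36−10=26.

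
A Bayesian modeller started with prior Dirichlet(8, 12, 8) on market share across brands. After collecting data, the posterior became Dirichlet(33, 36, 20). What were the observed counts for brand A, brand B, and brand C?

For a Dirichlet(α) prior with multinomial counts c, the posterior is Dirichlet(α + c) componentwise.
Counts are posterior − prior componentwise: 33−8=25, 36−12=24, 20−8=12.

counts (25, 24, 12)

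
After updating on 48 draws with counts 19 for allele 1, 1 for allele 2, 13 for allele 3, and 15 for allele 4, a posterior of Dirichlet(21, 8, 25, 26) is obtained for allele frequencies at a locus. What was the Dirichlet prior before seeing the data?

Dirichlet(2, 7, 12, 11)

For a Dirichlet(α) prior with multinomial counts c, the posterior is Dirichlet(α + c) componentwise.
Subtract each count from the matching posterior parameter: 21−19=2, 8−1=7, 25−13=12, 26−15=11.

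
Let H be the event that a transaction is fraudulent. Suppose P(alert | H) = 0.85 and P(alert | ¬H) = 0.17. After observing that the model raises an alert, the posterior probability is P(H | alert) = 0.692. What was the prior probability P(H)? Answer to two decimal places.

P(H) = 0.31

Bayes' rule in odds form gives O(H|E) = O(H)·[P(E|H)/P(E|¬H)], hence O(H) = O(H|E)/LR.
Posterior odds = 0.692/(1−0.692) = 2.2468. LR = 0.85/0.17 = 5.0000.
Prior odds = 2.2468/5.0000 = 0.4494, so P(H) = 0.4494/(1+0.4494) ≈ 0.31.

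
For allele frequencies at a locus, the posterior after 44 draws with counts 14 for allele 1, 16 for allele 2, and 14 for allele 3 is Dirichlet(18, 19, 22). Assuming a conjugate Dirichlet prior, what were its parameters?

Dirichlet(4, 3, 8)

For a Dirichlet(α) prior with multinomial counts c, the posterior is Dirichlet(α + c) componentwise.
Subtract each count from the matching posterior parameter: 18−14=4, 19−16=3, 22−14=8.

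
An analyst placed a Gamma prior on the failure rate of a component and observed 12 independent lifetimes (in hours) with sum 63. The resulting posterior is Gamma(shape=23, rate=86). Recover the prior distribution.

Gamma–exponential conjugacy: posterior shape = α + n, posterior rate = β + Σtᵢ.
So α = 23 − 12 = 11 and β = 86 − 63 = 23.

Gamma(shape=11, rate=23)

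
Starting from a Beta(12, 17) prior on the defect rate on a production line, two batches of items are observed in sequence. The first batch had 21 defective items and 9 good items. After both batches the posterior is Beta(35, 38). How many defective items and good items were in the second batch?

Sequential conjugate updates are equivalent to a single update on the pooled data, so total successes = posterior α − prior α and total failures = posterior β − prior β.
Total across both batches: 35−12=23 defective items, 38−17=21 good items.
Subtract the first batch: 23−21=2 defective items and 21−9=12 good items.

2 defective items and 12 good items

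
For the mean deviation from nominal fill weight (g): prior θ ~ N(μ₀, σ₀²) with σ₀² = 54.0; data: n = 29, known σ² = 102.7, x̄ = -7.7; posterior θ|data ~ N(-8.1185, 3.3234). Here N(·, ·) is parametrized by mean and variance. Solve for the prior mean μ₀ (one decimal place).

μ₀ = -14.5

With known observation variance, the Normal–Normal posterior has precision τ_n = τ₀ + n/σ² and mean μ_n = (τ₀μ₀ + (n/σ²)x̄)/τ_n.
Here τ₀ = 1/54.0 = 0.018519 and τ_data = 29/102.7 = 0.282376, so τ_n = 0.300895.
Rearranging for μ₀: μ₀ = (μ_n·τ_n − τ_data·x̄)/τ₀ = (-8.1185·0.300895 − 0.282376·-7.7) / 0.018519 = -0.268521/0.018519 ≈ -14.5.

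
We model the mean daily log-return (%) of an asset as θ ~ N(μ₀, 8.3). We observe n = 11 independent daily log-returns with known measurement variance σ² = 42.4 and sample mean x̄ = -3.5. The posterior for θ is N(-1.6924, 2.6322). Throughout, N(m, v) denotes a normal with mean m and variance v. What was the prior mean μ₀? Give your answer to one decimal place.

μ₀ = 2.2

The posterior mean is a precision-weighted average: μ_n = (τ₀μ₀ + τ_data·x̄)/(τ₀+τ_data), with τ₀=1/σ₀² and τ_data=n/σ².
Here τ₀ = 1/8.3 = 0.120482 and τ_data = 11/42.4 = 0.259434, so τ_n = 0.379916.
Rearranging for μ₀: μ₀ = (μ_n·τ_n − τ_data·x̄)/τ₀ = (-1.6924·0.379916 − 0.259434·-3.5) / 0.120482 = 0.265049/0.120482 ≈ 2.2.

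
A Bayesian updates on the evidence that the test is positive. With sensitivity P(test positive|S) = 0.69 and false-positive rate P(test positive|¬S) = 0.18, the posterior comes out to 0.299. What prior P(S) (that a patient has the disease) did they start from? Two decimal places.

P(S) = 0.10

Bayes' rule in odds form gives O(S|E) = O(S)·[P(E|S)/P(E|¬S)], hence O(S) = O(S|E)/LR.
Posterior odds = 0.299/(1−0.299) = 0.4265. LR = 0.69/0.18 = 3.8333.
Prior odds = 0.4265/3.8333 = 0.1113, so P(S) = 0.1113/(1+0.1113) ≈ 0.10.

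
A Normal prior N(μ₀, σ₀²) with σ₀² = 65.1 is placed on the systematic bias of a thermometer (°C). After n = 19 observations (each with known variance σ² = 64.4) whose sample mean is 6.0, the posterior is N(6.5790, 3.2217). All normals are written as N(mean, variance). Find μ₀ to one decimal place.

With known observation variance, the Normal–Normal posterior has precision τ_n = τ₀ + n/σ² and mean μ_n = (τ₀μ₀ + (n/σ²)x̄)/τ_n.
Here τ₀ = 1/65.1 = 0.015361 and τ_data = 19/64.4 = 0.295031, so τ_n = 0.310392.
Rearranging for μ₀: μ₀ = (μ_n·τ_n − τ_data·x̄)/τ₀ = (6.5790·0.310392 − 0.295031·6.0) / 0.015361 = 0.271883/0.015361 ≈ 17.7.

μ₀ = 17.7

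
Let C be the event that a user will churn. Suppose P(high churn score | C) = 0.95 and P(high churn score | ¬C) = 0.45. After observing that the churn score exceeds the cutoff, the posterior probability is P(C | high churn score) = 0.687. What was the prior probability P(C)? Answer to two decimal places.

P(C) = 0.51

Bayes' rule in odds form gives O(C|E) = O(C)·[P(E|C)/P(E|¬C)], hence O(C) = O(C|E)/LR.
Posterior odds = 0.687/(1−0.687) = 2.1949. LR = 0.95/0.45 = 2.1111.
Prior odds = 2.1949/2.1111 = 1.0397, so P(C) = 1.0397/(1+1.0397) ≈ 0.51.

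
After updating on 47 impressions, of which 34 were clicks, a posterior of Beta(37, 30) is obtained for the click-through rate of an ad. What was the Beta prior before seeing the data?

A Beta(a, b) prior with s successes and f failures in binomial data gives a Beta(a+s, b+f) posterior.
So a = 37 − 34 = 3 and b = 30 − 13 = 17.

Beta(3, 17)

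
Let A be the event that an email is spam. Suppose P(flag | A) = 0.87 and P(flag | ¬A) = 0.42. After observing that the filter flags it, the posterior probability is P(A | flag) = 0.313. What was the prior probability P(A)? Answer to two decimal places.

Bayes' rule in odds form gives O(A|E) = O(A)·[P(E|A)/P(E|¬A)], hence O(A) = O(A|E)/LR.
Posterior odds = 0.313/(1−0.313) = 0.4556. LR = 0.87/0.42 = 2.0714.
Prior odds = 0.4556/2.0714 = 0.2199, so P(A) = 0.2199/(1+0.2199) ≈ 0.18.

P(A) = 0.18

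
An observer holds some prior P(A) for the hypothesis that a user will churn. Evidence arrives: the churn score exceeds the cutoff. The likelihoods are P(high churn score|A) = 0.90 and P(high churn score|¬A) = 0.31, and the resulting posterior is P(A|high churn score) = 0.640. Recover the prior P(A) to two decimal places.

In odds form, posterior odds = prior odds × likelihood ratio, so prior odds = posterior odds ÷ LR.
Posterior odds = 0.640/(1−0.640) = 1.7778. LR = 0.90/0.31 = 2.9032.
Prior odds = 1.7778/2.9032 = 0.6124, so P(A) = 0.6124/(1+0.6124) ≈ 0.38.

P(A) = 0.38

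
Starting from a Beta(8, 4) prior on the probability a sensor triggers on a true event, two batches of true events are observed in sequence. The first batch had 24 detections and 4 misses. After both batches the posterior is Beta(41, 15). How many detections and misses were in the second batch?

Sequential conjugate updates are equivalent to a single update on the pooled data, so total successes = posterior α − prior α and total failures = posterior β − prior β.
Total across both batches: 41−8=33 detections, 15−4=11 misses.
Subtract the first batch: 33−24=9 detections and 11−4=7 misses.

9 detections and 7 misses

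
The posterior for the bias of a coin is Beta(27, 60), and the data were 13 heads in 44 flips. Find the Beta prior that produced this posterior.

Beta(14, 29)

Beta is conjugate to the binomial likelihood: posterior = Beta(α+s, β+f).
So α = 27 − 13 = 14 and β = 60 − 31 = 29.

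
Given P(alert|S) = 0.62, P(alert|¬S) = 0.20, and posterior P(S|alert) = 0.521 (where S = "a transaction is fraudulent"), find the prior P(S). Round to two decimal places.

In odds form, posterior odds = prior odds × likelihood ratio, so prior odds = posterior odds ÷ LR.
Posterior odds = 0.521/(1−0.521) = 1.0877. LR = 0.62/0.20 = 3.1000.
Prior odds = 1.0877/3.1000 = 0.3509, so P(S) = 0.3509/(1+0.3509) ≈ 0.26.

P(S) = 0.26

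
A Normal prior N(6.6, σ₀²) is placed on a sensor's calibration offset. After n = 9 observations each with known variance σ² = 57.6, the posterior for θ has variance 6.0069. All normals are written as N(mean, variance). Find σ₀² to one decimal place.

Posterior precision equals prior precision plus data precision: 1/σ_n² = 1/σ₀² + n/σ².
So 1/σ₀² = 1/6.0069 − 9/57.6 = 0.166475 − 0.156250 = 0.010225.
Hence σ₀² = 1/0.010225 ≈ 97.8.

σ₀² = 97.8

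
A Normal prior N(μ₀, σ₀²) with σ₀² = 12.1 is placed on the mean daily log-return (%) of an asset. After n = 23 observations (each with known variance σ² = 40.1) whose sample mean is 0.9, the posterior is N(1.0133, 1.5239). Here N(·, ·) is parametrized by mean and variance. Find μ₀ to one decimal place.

μ₀ = 1.8

The posterior mean is a precision-weighted average: μ_n = (τ₀μ₀ + τ_data·x̄)/(τ₀+τ_data), with τ₀=1/σ₀² and τ_data=n/σ².
Here τ₀ = 1/12.1 = 0.082645 and τ_data = 23/40.1 = 0.573566, so τ_n = 0.656211.
Rearranging for μ₀: μ₀ = (μ_n·τ_n − τ_data·x̄)/τ₀ = (1.0133·0.656211 − 0.573566·0.9) / 0.082645 = 0.148729/0.082645 ≈ 1.8.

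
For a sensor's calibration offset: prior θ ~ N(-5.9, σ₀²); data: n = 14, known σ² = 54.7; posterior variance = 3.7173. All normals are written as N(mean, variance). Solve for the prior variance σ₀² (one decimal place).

Posterior precision equals prior precision plus data precision: 1/σ_n² = 1/σ₀² + n/σ².
So 1/σ₀² = 1/3.7173 − 14/54.7 = 0.269012 − 0.255941 = 0.013071.
Hence σ₀² = 1/0.013071 ≈ 76.5.

σ₀² = 76.5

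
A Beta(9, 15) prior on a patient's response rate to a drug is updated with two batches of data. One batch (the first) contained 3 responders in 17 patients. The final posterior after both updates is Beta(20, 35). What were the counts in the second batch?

8 responders and 6 non-responders

Sequential conjugate updates are equivalent to a single update on the pooled data, so total successes = posterior α − prior α and total failures = posterior β − prior β.
Total across both batches: 20−9=11 responders, 35−15=20 non-responders.
Subtract the first batch: 11−3=8 responders and 20−14=6 non-responders.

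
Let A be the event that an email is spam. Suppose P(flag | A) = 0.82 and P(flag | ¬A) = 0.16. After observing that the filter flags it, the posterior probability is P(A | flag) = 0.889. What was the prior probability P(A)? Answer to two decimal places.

P(A) = 0.61

In odds form, posterior odds = prior odds × likelihood ratio, so prior odds = posterior odds ÷ LR.
Posterior odds = 0.889/(1−0.889) = 8.0090. LR = 0.82/0.16 = 5.1250.
Prior odds = 8.0090/5.1250 = 1.5627, so P(A) = 1.5627/(1+1.5627) ≈ 0.61.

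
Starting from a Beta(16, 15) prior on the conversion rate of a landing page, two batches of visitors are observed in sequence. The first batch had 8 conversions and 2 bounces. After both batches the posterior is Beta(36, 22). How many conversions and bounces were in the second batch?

12 conversions and 5 bounces

Because Beta–binomial updating is additive in the counts, the combined data contributed (α_post−α_prior, β_post−β_prior) successes and failures.
Total across both batches: 36−16=20 conversions, 22−15=7 bounces.
Subtract the first batch: 20−8=12 conversions and 7−2=5 bounces.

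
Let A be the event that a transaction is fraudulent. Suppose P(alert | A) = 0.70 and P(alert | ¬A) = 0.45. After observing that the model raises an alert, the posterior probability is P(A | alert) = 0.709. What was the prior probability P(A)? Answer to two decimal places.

Bayes' rule in odds form gives O(A|E) = O(A)·[P(E|A)/P(E|¬A)], hence O(A) = O(A|E)/LR.
Posterior odds = 0.709/(1−0.709) = 2.4364. LR = 0.70/0.45 = 1.5556.
Prior odds = 2.4364/1.5556 = 1.5662, so P(A) = 1.5662/(1+1.5662) ≈ 0.61.

P(A) = 0.61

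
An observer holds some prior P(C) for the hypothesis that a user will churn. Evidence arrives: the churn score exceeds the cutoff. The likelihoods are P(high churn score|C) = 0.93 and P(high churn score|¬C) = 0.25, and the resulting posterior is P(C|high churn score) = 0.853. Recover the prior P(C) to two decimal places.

In odds form, posterior odds = prior odds × likelihood ratio, so prior odds = posterior odds ÷ LR.
Posterior odds = 0.853/(1−0.853) = 5.8027. LR = 0.93/0.25 = 3.7200.
Prior odds = 5.8027/3.7200 = 1.5599, so P(C) = 1.5599/(1+1.5599) ≈ 0.61.

P(C) = 0.61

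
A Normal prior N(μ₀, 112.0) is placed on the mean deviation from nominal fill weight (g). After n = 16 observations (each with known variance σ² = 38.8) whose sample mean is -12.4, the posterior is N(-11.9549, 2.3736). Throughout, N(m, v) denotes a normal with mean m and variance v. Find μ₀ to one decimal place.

The posterior mean is a precision-weighted average: μ_n = (τ₀μ₀ + τ_data·x̄)/(τ₀+τ_data), with τ₀=1/σ₀² and τ_data=n/σ².
Here τ₀ = 1/112.0 = 0.008929 and τ_data = 16/38.8 = 0.412371, so τ_n = 0.421300.
Rearranging for μ₀: μ₀ = (μ_n·τ_n − τ_data·x̄)/τ₀ = (-11.9549·0.421300 − 0.412371·-12.4) / 0.008929 = 0.076801/0.008929 ≈ 8.6.

μ₀ = 8.6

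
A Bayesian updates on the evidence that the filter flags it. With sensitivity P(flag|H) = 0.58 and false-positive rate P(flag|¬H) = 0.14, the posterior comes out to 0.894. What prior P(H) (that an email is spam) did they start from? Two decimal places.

In odds form, posterior odds = prior odds × likelihood ratio, so prior odds = posterior odds ÷ LR.
Posterior odds = 0.894/(1−0.894) = 8.4340. LR = 0.58/0.14 = 4.1429.
Prior odds = 8.4340/4.1429 = 2.0358, so P(H) = 2.0358/(1+2.0358) ≈ 0.67.

P(H) = 0.67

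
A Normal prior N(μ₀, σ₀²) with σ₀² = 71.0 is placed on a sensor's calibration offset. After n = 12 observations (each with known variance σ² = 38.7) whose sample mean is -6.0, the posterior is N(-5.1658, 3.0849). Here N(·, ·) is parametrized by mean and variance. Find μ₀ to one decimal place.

The posterior mean is a precision-weighted average: μ_n = (τ₀μ₀ + τ_data·x̄)/(τ₀+τ_data), with τ₀=1/σ₀² and τ_data=n/σ².
Here τ₀ = 1/71.0 = 0.014085 and τ_data = 12/38.7 = 0.310078, so τ_n = 0.324163.
Rearranging for μ₀: μ₀ = (μ_n·τ_n − τ_data·x̄)/τ₀ = (-5.1658·0.324163 − 0.310078·-6.0) / 0.014085 = 0.185907/0.014085 ≈ 13.2.

μ₀ = 13.2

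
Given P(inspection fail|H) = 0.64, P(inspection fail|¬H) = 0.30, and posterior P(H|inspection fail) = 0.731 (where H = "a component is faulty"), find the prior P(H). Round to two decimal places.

P(H) = 0.56

Bayes' rule in odds form gives O(H|E) = O(H)·[P(E|H)/P(E|¬H)], hence O(H) = O(H|E)/LR.
Posterior odds = 0.731/(1−0.731) = 2.7175. LR = 0.64/0.30 = 2.1333.
Prior odds = 2.7175/2.1333 = 1.2738, so P(H) = 1.2738/(1+1.2738) ≈ 0.56.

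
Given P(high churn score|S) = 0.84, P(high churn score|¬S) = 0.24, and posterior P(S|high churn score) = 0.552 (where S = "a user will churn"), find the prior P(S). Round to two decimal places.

Bayes' rule in odds form gives O(S|E) = O(S)·[P(E|S)/P(E|¬S)], hence O(S) = O(S|E)/LR.
Posterior odds = 0.552/(1−0.552) = 1.2321. LR = 0.84/0.24 = 3.5000.
Prior odds = 1.2321/3.5000 = 0.3520, so P(S) = 0.3520/(1+0.3520) ≈ 0.26.

P(S) = 0.26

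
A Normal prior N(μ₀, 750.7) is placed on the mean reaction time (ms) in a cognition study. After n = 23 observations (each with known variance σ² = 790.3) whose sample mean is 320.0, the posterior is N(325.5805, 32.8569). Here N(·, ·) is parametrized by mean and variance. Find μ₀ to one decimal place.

μ₀ = 447.5

With known observation variance, the Normal–Normal posterior has precision τ_n = τ₀ + n/σ² and mean μ_n = (τ₀μ₀ + (n/σ²)x̄)/τ_n.
Here τ₀ = 1/750.7 = 0.001332 and τ_data = 23/790.3 = 0.029103, so τ_n = 0.030435.
Rearranging for μ₀: μ₀ = (μ_n·τ_n − τ_data·x̄)/τ₀ = (325.5805·0.030435 − 0.029103·320.0) / 0.001332 = 0.596083/0.001332 ≈ 447.5.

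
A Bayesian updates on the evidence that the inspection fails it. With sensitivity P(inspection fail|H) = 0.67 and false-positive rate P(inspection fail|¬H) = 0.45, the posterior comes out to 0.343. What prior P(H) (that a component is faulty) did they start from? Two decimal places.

In odds form, posterior odds = prior odds × likelihood ratio, so prior odds = posterior odds ÷ LR.
Posterior odds = 0.343/(1−0.343) = 0.5221. LR = 0.67/0.45 = 1.4889.
Prior odds = 0.5221/1.4889 = 0.3507, so P(H) = 0.3507/(1+0.3507) ≈ 0.26.

P(H) = 0.26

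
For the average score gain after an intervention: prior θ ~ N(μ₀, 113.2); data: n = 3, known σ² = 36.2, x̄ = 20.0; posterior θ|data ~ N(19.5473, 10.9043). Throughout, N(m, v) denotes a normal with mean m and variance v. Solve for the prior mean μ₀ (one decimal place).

The posterior mean is a precision-weighted average: μ_n = (τ₀μ₀ + τ_data·x̄)/(τ₀+τ_data), with τ₀=1/σ₀² and τ_data=n/σ².
Here τ₀ = 1/113.2 = 0.008834 and τ_data = 3/36.2 = 0.082873, so τ_n = 0.091707.
Rearranging for μ₀: μ₀ = (μ_n·τ_n − τ_data·x̄)/τ₀ = (19.5473·0.091707 − 0.082873·20.0) / 0.008834 = 0.135164/0.008834 ≈ 15.3.

μ₀ = 15.3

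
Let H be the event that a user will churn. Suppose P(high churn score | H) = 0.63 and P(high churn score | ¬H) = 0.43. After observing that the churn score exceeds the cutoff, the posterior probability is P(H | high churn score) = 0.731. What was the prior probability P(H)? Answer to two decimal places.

Bayes' rule in odds form gives O(H|E) = O(H)·[P(E|H)/P(E|¬H)], hence O(H) = O(H|E)/LR.
Posterior odds = 0.731/(1−0.731) = 2.7175. LR = 0.63/0.43 = 1.4651.
Prior odds = 2.7175/1.4651 = 1.8548, so P(H) = 1.8548/(1+1.8548) ≈ 0.65.

P(H) = 0.65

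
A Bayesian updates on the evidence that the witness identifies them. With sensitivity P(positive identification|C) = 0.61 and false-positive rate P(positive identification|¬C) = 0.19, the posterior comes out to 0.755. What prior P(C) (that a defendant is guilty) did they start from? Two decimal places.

In odds form, posterior odds = prior odds × likelihood ratio, so prior odds = posterior odds ÷ LR.
Posterior odds = 0.755/(1−0.755) = 3.0816. LR = 0.61/0.19 = 3.2105.
Prior odds = 3.0816/3.2105 = 0.9599, so P(C) = 0.9599/(1+0.9599) ≈ 0.49.

P(C) = 0.49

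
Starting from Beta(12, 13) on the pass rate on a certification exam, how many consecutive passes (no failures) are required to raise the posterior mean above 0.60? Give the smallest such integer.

After k passes and 0 failures the posterior is Beta(12+k, 13), with mean (12+k)/(12+13+k).
Set (12+k)/(25+k) > 0.60 and solve: k > (0.60·25 − 12)/(1 − 0.60) = 7.500.
The smallest integer exceeding 7.500 is 8, and checking k=8: (20)/(33) = 0.6061 > 0.60.

k = 8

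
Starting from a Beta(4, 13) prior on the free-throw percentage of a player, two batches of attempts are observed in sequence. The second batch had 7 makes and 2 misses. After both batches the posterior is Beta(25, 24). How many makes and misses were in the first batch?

14 makes and 9 misses

Because Beta–binomial updating is additive in the counts, the combined data contributed (α_post−α_prior, β_post−β_prior) successes and failures.
Total across both batches: 25−4=21 makes, 24−13=11 misses.
Subtract the second batch: 21−7=14 makes and 11−2=9 misses.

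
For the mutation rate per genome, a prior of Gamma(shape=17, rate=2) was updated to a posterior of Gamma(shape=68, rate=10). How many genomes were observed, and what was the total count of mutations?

n = 8 genomes with total 51 mutations

A Gamma(α, β) prior (rate parametrization) on a Poisson rate with n observations summing to S gives posterior Gamma(α+S, β+n).
Matching: Σxᵢ = 68 − 17 = 51 and n = 10 − 2 = 8.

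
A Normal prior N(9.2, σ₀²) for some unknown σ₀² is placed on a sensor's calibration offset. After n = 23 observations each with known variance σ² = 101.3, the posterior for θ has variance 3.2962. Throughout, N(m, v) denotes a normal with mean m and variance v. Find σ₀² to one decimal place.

Posterior precision equals prior precision plus data precision: 1/σ_n² = 1/σ₀² + n/σ².
So 1/σ₀² = 1/3.2962 − 23/101.3 = 0.303380 − 0.227048 = 0.076332.
Hence σ₀² = 1/0.076332 ≈ 13.1.

σ₀² = 13.1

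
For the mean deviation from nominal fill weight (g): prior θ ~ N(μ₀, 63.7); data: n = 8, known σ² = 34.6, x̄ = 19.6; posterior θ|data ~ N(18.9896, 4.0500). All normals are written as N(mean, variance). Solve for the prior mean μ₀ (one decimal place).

μ₀ = 10.0

The posterior mean is a precision-weighted average: μ_n = (τ₀μ₀ + τ_data·x̄)/(τ₀+τ_data), with τ₀=1/σ₀² and τ_data=n/σ².
Here τ₀ = 1/63.7 = 0.015699 and τ_data = 8/34.6 = 0.231214, so τ_n = 0.246913.
Rearranging for μ₀: μ₀ = (μ_n·τ_n − τ_data·x̄)/τ₀ = (18.9896·0.246913 − 0.231214·19.6) / 0.015699 = 0.156985/0.015699 ≈ 10.0.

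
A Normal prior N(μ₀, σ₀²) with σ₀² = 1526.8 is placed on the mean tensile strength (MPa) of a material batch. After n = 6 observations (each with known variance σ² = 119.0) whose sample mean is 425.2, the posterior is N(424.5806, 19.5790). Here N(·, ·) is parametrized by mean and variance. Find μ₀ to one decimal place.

With known observation variance, the Normal–Normal posterior has precision τ_n = τ₀ + n/σ² and mean μ_n = (τ₀μ₀ + (n/σ²)x̄)/τ_n.
Here τ₀ = 1/1526.8 = 0.000655 and τ_data = 6/119.0 = 0.050420, so τ_n = 0.051075.
Rearranging for μ₀: μ₀ = (μ_n·τ_n − τ_data·x̄)/τ₀ = (424.5806·0.051075 − 0.050420·425.2) / 0.000655 = 0.246870/0.000655 ≈ 376.9.

μ₀ = 376.9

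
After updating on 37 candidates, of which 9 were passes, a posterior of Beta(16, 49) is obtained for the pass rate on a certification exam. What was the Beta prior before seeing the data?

Beta(7, 21)

A Beta(a, b) prior with s successes and f failures in binomial data gives a Beta(a+s, b+f) posterior.
Subtract the data counts: 16−9=7, 49−28=21.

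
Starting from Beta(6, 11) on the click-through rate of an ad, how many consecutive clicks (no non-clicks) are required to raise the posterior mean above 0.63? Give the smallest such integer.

After k clicks and 0 non-clicks the posterior is Beta(6+k, 11), with mean (6+k)/(6+11+k).
Set (6+k)/(17+k) > 0.63 and solve: k > (0.63·17 − 6)/(1 − 0.63) = 12.730.
The smallest integer exceeding 12.730 is 13.

k = 13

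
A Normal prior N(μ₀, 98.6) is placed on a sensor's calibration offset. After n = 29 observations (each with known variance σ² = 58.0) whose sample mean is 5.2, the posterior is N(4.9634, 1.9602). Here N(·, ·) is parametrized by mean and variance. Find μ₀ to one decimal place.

μ₀ = -6.7

With known observation variance, the Normal–Normal posterior has precision τ_n = τ₀ + n/σ² and mean μ_n = (τ₀μ₀ + (n/σ²)x̄)/τ_n.
Here τ₀ = 1/98.6 = 0.010142 and τ_data = 29/58.0 = 0.500000, so τ_n = 0.510142.
Rearranging for μ₀: μ₀ = (μ_n·τ_n − τ_data·x̄)/τ₀ = (4.9634·0.510142 − 0.500000·5.2) / 0.010142 = -0.067961/0.010142 ≈ -6.7.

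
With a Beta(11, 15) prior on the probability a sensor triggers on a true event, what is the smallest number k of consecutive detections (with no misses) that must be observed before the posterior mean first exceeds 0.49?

After k detections and 0 misses the posterior is Beta(11+k, 15), with mean (11+k)/(11+15+k).
Set (11+k)/(26+k) > 0.49 and solve: k > (0.49·26 − 11)/(1 − 0.49) = 3.412.
The smallest integer exceeding 3.412 is 4.

k = 4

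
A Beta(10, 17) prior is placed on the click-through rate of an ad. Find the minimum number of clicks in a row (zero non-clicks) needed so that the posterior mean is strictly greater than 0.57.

k = 13

After k clicks and 0 non-clicks the posterior is Beta(10+k, 17), with mean (10+k)/(10+17+k).
Set (10+k)/(27+k) > 0.57 and solve: k > (0.57·27 − 10)/(1 − 0.57) = 12.535.
The smallest integer exceeding 12.535 is 13.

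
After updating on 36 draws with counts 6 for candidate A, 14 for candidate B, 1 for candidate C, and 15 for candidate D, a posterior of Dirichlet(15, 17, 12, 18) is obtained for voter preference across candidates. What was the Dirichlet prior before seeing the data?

Dirichlet(9, 3, 11, 3)

For a Dirichlet(α) prior with multinomial counts c, the posterior is Dirichlet(α + c) componentwise.
Subtract each count from the matching posterior parameter: 15−6=9, 17−14=3, 12−1=11, 18−15=3.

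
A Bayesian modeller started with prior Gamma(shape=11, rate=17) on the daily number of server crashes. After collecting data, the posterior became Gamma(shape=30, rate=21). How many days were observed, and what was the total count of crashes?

A Gamma(α, β) prior (rate parametrization) on a Poisson rate with n observations summing to S gives posterior Gamma(α+S, β+n).
Matching: Σxᵢ = 30 − 11 = 19 and n = 21 − 17 = 4.

n = 4 days with total 19 crashes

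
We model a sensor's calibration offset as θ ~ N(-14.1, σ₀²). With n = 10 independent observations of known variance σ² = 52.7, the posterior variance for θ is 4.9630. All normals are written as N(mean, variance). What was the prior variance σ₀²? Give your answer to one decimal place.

Posterior precision equals prior precision plus data precision: 1/σ_n² = 1/σ₀² + n/σ².
So 1/σ₀² = 1/4.9630 − 10/52.7 = 0.201491 − 0.189753 = 0.011738.
Hence σ₀² = 1/0.011738 ≈ 85.2.

σ₀² = 85.2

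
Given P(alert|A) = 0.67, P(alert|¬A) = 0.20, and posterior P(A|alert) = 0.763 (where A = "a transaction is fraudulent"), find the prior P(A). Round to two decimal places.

In odds form, posterior odds = prior odds × likelihood ratio, so prior odds = posterior odds ÷ LR.
Posterior odds = 0.763/(1−0.763) = 3.2194. LR = 0.67/0.20 = 3.3500.
Prior odds = 3.2194/3.3500 = 0.9610, so P(A) = 0.9610/(1+0.9610) ≈ 0.49.

P(A) = 0.49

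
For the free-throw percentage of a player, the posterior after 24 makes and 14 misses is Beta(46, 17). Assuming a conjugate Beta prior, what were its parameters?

Beta(22, 3)

Under Beta–binomial conjugacy the posterior parameters are (α+s, β+f).
Subtract the data counts: 46−24=22, 17−14=3.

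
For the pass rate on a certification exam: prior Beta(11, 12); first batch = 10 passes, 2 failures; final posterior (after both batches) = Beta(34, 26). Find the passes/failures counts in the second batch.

13 passes and 12 failures

Sequential conjugate updates are equivalent to a single update on the pooled data, so total successes = posterior α − prior α and total failures = posterior β − prior β.
Total across both batches: 34−11=23 passes, 26−12=14 failures.
Subtract the first batch: 23−10=13 passes and 14−2=12 failures.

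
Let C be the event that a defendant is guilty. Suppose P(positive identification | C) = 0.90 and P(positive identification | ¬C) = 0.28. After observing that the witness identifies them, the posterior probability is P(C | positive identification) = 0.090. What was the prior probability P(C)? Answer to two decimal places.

P(C) = 0.03

In odds form, posterior odds = prior odds × likelihood ratio, so prior odds = posterior odds ÷ LR.
Posterior odds = 0.090/(1−0.090) = 0.0989. LR = 0.90/0.28 = 3.2143.
Prior odds = 0.0989/3.2143 = 0.0308, so P(C) = 0.0308/(1+0.0308) ≈ 0.03.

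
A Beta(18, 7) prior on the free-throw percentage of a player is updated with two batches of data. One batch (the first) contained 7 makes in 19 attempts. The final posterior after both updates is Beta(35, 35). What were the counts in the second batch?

10 makes and 16 misses

Because Beta–binomial updating is additive in the counts, the combined data contributed (α_post−α_prior, β_post−β_prior) successes and failures.
Total across both batches: 35−18=17 makes, 35−7=28 misses.
Subtract the first batch: 17−7=10 makes and 28−12=16 misses.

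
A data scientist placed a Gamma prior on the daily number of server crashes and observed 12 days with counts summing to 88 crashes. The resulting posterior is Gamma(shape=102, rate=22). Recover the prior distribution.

Gamma–Poisson conjugacy: posterior shape = α + Σxᵢ, posterior rate = β + n.
So α = 102 − 88 = 14 and β = 22 − 12 = 10.

Gamma(shape=14, rate=10)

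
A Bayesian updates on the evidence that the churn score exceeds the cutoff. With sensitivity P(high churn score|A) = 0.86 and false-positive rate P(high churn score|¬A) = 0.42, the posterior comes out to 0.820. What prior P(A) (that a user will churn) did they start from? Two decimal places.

P(A) = 0.69

Bayes' rule in odds form gives O(A|E) = O(A)·[P(E|A)/P(E|¬A)], hence O(A) = O(A|E)/LR.
Posterior odds = 0.820/(1−0.820) = 4.5556. LR = 0.86/0.42 = 2.0476.
Prior odds = 4.5556/2.0476 = 2.2248, so P(A) = 2.2248/(1+2.2248) ≈ 0.69.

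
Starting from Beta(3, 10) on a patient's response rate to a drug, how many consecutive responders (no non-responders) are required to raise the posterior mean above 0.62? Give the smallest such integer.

k = 14

After k responders and 0 non-responders the posterior is Beta(3+k, 10), with mean (3+k)/(3+10+k).
Set (3+k)/(13+k) > 0.62 and solve: k > (0.62·13 − 3)/(1 − 0.62) = 13.316.
The smallest integer exceeding 13.316 is 14, and checking k=14: (17)/(27) = 0.6296 > 0.62.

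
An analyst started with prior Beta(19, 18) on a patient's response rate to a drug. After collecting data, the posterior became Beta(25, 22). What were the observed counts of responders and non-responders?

6 responders and 4 non-responders

Beta is conjugate to the binomial likelihood: posterior = Beta(α+s, β+f).
So s = 25 − 19 = 6 and f = 22 − 18 = 4.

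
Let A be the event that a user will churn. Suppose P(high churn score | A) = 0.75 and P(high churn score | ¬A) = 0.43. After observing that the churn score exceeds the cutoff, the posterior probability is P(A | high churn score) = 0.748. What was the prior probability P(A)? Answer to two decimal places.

In odds form, posterior odds = prior odds × likelihood ratio, so prior odds = posterior odds ÷ LR.
Posterior odds = 0.748/(1−0.748) = 2.9683. LR = 0.75/0.43 = 1.7442.
Prior odds = 2.9683/1.7442 = 1.7018, so P(A) = 1.7018/(1+1.7018) ≈ 0.63.

P(A) = 0.63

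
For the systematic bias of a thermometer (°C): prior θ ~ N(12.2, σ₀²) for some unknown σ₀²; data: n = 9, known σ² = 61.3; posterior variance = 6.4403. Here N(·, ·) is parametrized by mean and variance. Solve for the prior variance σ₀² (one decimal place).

For the Normal–Normal model with known σ², precisions add: τ_n = τ₀ + n/σ².
So 1/σ₀² = 1/6.4403 − 9/61.3 = 0.155272 − 0.146819 = 0.008453.
Hence σ₀² = 1/0.008453 ≈ 118.3.

σ₀² = 118.3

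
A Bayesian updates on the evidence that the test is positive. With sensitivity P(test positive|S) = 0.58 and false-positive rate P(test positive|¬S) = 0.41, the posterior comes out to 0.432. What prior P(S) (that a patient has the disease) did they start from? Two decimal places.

P(S) = 0.35

Bayes' rule in odds form gives O(S|E) = O(S)·[P(E|S)/P(E|¬S)], hence O(S) = O(S|E)/LR.
Posterior odds = 0.432/(1−0.432) = 0.7606. LR = 0.58/0.41 = 1.4146.
Prior odds = 0.7606/1.4146 = 0.5377, so P(S) = 0.5377/(1+0.5377) ≈ 0.35.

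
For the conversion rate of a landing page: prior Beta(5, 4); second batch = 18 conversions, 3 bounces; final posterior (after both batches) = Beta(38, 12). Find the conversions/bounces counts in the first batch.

Sequential conjugate updates are equivalent to a single update on the pooled data, so total successes = posterior α − prior α and total failures = posterior β − prior β.
Total across both batches: 38−5=33 conversions, 12−4=8 bounces.
Subtract the second batch: 33−18=15 conversions and 8−3=5 bounces.

15 conversions and 5 bounces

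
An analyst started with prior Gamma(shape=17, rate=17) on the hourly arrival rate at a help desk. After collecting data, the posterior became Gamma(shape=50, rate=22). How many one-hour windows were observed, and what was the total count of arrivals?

Gamma–Poisson conjugacy: posterior shape = α + Σxᵢ, posterior rate = β + n.
Matching: Σxᵢ = 50 − 17 = 33 and n = 22 − 17 = 5.

n = 5 one-hour windows with total 33 arrivals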